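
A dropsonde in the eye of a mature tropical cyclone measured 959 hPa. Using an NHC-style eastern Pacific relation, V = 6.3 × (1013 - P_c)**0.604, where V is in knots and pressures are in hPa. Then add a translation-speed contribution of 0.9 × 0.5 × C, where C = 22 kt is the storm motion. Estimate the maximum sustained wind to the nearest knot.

80 kt

ΔP = 1013 − 959 = 54 hPa.
54^0.604 ≈ 11.127.
V ≈ 6.3 × 11.127 ≈ 70.1 kt.
Translation term: 0.9 × 0.5 × 22 = 9.9 kt.
Corrected V ≈ 80 kt → 80 kt.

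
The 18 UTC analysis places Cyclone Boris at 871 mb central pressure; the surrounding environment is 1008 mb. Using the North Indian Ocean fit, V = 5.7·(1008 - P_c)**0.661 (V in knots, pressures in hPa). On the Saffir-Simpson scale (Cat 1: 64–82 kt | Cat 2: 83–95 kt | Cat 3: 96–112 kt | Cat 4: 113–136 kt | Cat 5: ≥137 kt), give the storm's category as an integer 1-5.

ΔP = 1008 − 871 = 137 mb.
V ≈ 5.7 × 137^0.661 = 5.7 × 25.84 ≈ 147 kt.
147 kt falls in the Category 5 band.

5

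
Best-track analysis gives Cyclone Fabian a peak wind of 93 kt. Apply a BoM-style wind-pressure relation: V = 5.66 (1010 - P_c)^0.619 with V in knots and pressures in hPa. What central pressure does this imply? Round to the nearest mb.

918 mb

ΔP = (V / 5.66)^(1/0.619) = (93/5.66)^1.616.
93/5.66 = 16.431; 16.431^1.616 ≈ 92.03 mb.
P_c = 1010 − 92.03 = 917.97 ≈ 918 mb.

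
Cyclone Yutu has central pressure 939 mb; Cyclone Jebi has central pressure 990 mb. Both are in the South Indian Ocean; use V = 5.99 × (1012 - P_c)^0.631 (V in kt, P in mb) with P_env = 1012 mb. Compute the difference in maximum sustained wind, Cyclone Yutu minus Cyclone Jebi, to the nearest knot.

48 kt

Cyclone Yutu: ΔP = 73; V ≈ 5.99 × 73^0.631 ≈ 89.78 kt.
Cyclone Jebi: ΔP = 22; V ≈ 5.99 × 22^0.631 ≈ 42.12 kt.
Difference ≈ 89.78 − 42.12 = 47.66 → 48 kt.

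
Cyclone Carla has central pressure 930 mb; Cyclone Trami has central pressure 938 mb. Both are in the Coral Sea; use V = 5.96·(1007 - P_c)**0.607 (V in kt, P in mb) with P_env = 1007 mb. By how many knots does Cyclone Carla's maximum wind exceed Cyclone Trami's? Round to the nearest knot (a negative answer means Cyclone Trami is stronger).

Cyclone Carla: ΔP = 77; V ≈ 5.96 × 77^0.607 ≈ 83.24 kt.
Cyclone Trami: ΔP = 69; V ≈ 5.96 × 69^0.607 ≈ 77.88 kt.
Difference ≈ 83.24 − 77.88 = 5.36 → 5 kt.

5 kt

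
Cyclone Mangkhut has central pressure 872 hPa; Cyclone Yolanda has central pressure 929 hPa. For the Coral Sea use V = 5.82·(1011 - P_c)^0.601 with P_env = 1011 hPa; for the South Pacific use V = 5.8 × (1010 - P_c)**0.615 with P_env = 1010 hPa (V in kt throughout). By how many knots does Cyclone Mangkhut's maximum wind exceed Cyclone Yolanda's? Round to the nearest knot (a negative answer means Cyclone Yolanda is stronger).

26 kt

Cyclone Mangkhut: ΔP = 139; V ≈ 5.82 × 139^0.601 ≈ 112.95 kt.
Cyclone Yolanda: ΔP = 81; V ≈ 5.8 × 81^0.615 ≈ 86.53 kt.
Difference ≈ 112.95 − 86.53 = 26.42 → 26 kt.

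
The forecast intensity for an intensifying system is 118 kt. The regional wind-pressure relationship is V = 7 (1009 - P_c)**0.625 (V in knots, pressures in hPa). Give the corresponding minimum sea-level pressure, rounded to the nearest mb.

ΔP = (V / 7)^(1/0.625) = (118/7)^1.600.
118/7 = 16.857; 16.857^1.600 ≈ 91.80 mb.
P_c = 1009 − 91.80 = 917.20 ≈ 917 mb.

917 mb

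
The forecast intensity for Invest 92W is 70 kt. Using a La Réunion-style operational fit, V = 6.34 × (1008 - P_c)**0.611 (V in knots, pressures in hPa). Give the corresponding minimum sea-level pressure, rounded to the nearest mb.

957 mb

ΔP = (V / 6.34)^(1/0.611) = (70/6.34)^1.637.
70/6.34 = 11.041; 11.041^1.637 ≈ 50.94 mb.
P_c = 1008 − 50.94 = 957.06 ≈ 957 mb.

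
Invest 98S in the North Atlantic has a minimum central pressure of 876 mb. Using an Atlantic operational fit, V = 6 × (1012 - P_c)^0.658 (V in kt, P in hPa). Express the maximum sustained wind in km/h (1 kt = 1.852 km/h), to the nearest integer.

282 km/h

ΔP = 1012 − 876 = 136 mb.
V ≈ 6 × 136^0.658 = 6 × 25.344 ≈ 152.062 kt.
152.062 × 1.852 ≈ 281.62 km/h → 282 km/h.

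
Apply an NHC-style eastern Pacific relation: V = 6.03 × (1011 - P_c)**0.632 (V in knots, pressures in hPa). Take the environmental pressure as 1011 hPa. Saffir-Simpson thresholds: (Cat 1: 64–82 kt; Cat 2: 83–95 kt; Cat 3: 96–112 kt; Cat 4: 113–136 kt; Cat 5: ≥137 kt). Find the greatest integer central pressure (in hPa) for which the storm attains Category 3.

931 hPa

Category 3 begins at V = 96 kt.
Required ΔP = (96/6.03)^(1/0.632) = 15.920^1.582 ≈ 79.77 hPa.
P_c ≤ 1011 − 79.77 = 931.23, so the highest integer P_c is 931 hPa.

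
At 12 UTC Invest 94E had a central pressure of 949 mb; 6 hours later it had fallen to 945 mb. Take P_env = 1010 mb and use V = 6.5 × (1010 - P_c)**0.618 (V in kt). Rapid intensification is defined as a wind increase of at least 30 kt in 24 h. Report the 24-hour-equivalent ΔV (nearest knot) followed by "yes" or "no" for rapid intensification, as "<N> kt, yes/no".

13 kt, no

V₁: ΔP = 61, V ≈ 6.5 × 61^0.618 ≈ 82.46 kt.
V₂: ΔP = 65, V ≈ 6.5 × 65^0.618 ≈ 85.76 kt.
ΔV over 6 h = 3.30 kt → 24 h equivalent = 3.30 × 24/6 ≈ 13.20 kt.
13 kt < 30 kt ⇒ not rapid intensification.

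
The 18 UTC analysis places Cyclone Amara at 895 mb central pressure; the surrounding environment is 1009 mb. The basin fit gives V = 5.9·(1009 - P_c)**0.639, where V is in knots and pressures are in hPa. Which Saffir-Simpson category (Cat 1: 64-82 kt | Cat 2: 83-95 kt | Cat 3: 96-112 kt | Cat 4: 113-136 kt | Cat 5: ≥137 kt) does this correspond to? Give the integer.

ΔP = 1009 − 895 = 114 mb.
V ≈ 5.9 × 114^0.639 = 5.9 × 20.62 ≈ 122 kt.
122 kt falls in the Category 4 band.

4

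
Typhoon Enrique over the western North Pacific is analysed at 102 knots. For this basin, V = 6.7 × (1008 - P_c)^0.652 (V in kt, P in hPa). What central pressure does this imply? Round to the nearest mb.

ΔP = (V / 6.7)^(1/0.652) = (102/6.7)^1.534.
102/6.7 = 15.224; 15.224^1.534 ≈ 65.12 mb.
P_c = 1008 − 65.12 = 942.88 ≈ 943 mb.

943 mb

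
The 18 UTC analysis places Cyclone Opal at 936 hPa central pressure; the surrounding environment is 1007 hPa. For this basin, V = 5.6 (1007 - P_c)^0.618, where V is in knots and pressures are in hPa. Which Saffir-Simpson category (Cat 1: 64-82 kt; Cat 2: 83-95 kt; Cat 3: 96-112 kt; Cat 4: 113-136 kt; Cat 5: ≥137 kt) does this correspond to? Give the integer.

1

ΔP = 1007 − 936 = 71 hPa.
V ≈ 5.6 × 71^0.618 = 5.6 × 13.93 ≈ 78 kt.
78 kt falls in the Category 1 band.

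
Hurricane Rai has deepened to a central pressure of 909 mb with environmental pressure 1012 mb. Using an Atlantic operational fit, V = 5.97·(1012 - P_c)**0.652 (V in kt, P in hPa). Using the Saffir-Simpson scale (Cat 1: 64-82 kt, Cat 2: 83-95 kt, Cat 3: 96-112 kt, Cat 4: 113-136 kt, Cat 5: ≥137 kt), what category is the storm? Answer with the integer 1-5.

ΔP = 1012 − 909 = 103 mb.
V ≈ 5.97 × 103^0.652 = 5.97 × 20.53 ≈ 123 kt.
123 kt falls in the Category 4 band.

4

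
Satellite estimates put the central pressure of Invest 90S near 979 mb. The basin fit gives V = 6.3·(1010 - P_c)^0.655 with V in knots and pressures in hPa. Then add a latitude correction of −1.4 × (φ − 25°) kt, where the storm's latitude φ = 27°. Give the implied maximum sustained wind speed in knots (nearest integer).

ΔP = 1010 − 979 = 31 mb.
31^0.655 ≈ 9.481.
V ≈ 6.3 × 9.481 ≈ 59.7 kt.
Latitude correction: −1.4 × (27 − 25) = -2.8 kt.
Corrected V ≈ 56.9 kt → 57 kt.

57 kt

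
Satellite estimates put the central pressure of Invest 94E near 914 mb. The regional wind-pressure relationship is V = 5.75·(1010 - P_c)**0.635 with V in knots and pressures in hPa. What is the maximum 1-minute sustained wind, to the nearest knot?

104 kt

ΔP = 1010 − 914 = 96 mb.
96^0.635 ≈ 18.144.
V ≈ 5.75 × 18.144 ≈ 104.3 kt.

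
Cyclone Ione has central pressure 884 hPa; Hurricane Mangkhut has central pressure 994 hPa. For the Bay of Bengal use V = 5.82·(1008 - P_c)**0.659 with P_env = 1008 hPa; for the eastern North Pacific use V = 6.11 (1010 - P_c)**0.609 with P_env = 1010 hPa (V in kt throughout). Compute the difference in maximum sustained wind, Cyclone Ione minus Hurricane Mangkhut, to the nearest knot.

Cyclone Ione: ΔP = 124; V ≈ 5.82 × 124^0.659 ≈ 139.47 kt.
Hurricane Mangkhut: ΔP = 16; V ≈ 6.11 × 16^0.609 ≈ 33.06 kt.
Difference ≈ 139.47 − 33.06 = 106.41 → 106 kt.

106 kt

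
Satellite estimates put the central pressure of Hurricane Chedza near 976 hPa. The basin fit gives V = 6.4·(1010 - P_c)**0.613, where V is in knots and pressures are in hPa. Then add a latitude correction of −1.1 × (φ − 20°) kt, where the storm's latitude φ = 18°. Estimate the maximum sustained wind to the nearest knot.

ΔP = 1010 − 976 = 34 hPa.
34^0.613 ≈ 8.686.
V ≈ 6.4 × 8.686 ≈ 55.6 kt.
Latitude correction: −1.1 × (18 − 20) = 2.2 kt.
Corrected V ≈ 57.8 kt → 58 kt.

58 kt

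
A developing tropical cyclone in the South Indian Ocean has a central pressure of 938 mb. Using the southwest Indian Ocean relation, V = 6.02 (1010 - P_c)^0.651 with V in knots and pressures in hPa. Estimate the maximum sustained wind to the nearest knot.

ΔP = 1010 − 938 = 72 mb.
72^0.651 ≈ 16.185.
V ≈ 6.02 × 16.185 ≈ 97.4 kt.

97 kt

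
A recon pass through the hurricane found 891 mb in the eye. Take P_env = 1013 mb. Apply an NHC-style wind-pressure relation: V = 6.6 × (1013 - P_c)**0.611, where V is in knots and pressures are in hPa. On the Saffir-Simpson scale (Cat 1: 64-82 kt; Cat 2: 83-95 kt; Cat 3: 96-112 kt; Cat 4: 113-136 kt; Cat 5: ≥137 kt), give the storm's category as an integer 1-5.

ΔP = 1013 − 891 = 122 mb.
V ≈ 6.6 × 122^0.611 = 6.6 × 18.83 ≈ 124 kt.
124 kt falls in the Category 4 band.

4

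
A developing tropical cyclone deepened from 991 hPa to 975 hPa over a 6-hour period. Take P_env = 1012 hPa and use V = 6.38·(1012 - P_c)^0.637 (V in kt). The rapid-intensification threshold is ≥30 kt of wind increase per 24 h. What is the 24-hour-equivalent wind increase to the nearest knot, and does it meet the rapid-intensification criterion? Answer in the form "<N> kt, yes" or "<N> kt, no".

V₁: ΔP = 21, V ≈ 6.38 × 21^0.637 ≈ 44.37 kt.
V₂: ΔP = 37, V ≈ 6.38 × 37^0.637 ≈ 63.65 kt.
ΔV over 6 h = 19.28 kt → 24 h equivalent = 19.28 × 24/6 ≈ 77.12 kt.
77 kt ≥ 30 kt ⇒ rapid intensification.

77 kt, yes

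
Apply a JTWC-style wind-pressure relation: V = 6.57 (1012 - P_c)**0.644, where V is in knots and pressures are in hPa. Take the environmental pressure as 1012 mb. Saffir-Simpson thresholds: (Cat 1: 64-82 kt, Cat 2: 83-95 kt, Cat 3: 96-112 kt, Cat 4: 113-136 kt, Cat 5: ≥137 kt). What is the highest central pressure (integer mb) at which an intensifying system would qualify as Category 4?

929 mb

Category 4 begins at V = 113 kt.
Required ΔP = (113/6.57)^(1/0.644) = 17.199^1.553 ≈ 82.89 mb.
P_c ≤ 1012 − 82.89 = 929.11, so the highest integer P_c is 929 mb.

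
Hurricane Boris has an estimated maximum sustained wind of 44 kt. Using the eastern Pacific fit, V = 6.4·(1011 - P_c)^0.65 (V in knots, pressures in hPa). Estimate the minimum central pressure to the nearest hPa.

992 hPa

ΔP = (V / 6.4)^(1/0.65) = (44/6.4)^1.538.
44/6.4 = 6.875; 6.875^1.538 ≈ 19.41 hPa.
P_c = 1011 − 19.41 = 991.59 ≈ 992 hPa.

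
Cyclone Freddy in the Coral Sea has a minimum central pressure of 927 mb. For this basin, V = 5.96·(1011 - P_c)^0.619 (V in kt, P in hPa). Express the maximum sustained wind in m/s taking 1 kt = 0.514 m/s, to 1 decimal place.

ΔP = 1011 − 927 = 84 mb.
V ≈ 5.96 × 84^0.619 = 5.96 × 15.528 ≈ 92.550 kt.
92.550 × 0.514 ≈ 47.57 m/s → 47.6 m/s.

47.6 m/s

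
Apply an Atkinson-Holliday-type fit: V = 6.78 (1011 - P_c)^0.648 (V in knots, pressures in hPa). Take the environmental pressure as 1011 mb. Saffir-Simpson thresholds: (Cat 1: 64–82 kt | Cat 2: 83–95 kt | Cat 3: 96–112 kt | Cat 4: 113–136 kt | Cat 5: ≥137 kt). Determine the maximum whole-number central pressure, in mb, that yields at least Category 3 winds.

Category 3 begins at V = 96 kt.
Required ΔP = (96/6.78)^(1/0.648) = 14.159^1.543 ≈ 59.74 mb.
P_c ≤ 1011 − 59.74 = 951.26, so the highest integer P_c is 951 mb.

951 mb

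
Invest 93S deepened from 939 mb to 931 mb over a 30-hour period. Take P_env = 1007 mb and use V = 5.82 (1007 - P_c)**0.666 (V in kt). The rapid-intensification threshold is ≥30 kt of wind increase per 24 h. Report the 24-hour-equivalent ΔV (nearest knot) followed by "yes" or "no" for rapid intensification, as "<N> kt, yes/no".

6 kt, no

V₁: ΔP = 68, V ≈ 5.82 × 68^0.666 ≈ 96.69 kt.
V₂: ΔP = 76, V ≈ 5.82 × 76^0.666 ≈ 104.12 kt.
ΔV over 30 h = 7.43 kt → 24 h equivalent = 7.43 × 24/30 ≈ 5.94 kt.
6 kt < 30 kt ⇒ not rapid intensification.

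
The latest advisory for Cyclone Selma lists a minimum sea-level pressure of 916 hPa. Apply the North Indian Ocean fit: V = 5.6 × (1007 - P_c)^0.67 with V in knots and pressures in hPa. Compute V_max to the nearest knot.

115 kt

ΔP = 1007 − 916 = 91 hPa.
91^0.67 ≈ 20.538.
V ≈ 5.6 × 20.538 ≈ 115.0 kt.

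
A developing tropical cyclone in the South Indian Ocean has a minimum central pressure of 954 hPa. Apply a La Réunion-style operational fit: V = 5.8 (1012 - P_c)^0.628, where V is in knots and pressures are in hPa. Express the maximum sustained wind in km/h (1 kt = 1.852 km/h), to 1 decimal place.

ΔP = 1012 − 954 = 58 hPa.
V ≈ 5.8 × 58^0.628 = 5.8 × 12.807 ≈ 74.278 kt.
74.278 × 1.852 ≈ 137.56 km/h → 137.6 km/h.

137.6 km/h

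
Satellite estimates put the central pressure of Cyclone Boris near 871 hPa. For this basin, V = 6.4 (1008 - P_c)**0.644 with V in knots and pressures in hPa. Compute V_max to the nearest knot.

ΔP = 1008 − 871 = 137 hPa.
137^0.644 ≈ 23.771.
V ≈ 6.4 × 23.771 ≈ 152.1 kt.

152 kt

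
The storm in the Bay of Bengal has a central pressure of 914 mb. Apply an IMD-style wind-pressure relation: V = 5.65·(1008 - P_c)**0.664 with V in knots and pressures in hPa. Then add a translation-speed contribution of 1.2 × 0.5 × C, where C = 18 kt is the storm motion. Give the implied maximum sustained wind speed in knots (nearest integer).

126 kt

ΔP = 1008 − 914 = 94 mb.
94^0.664 ≈ 20.425.
V ≈ 5.65 × 20.425 ≈ 115.4 kt.
Translation term: 1.2 × 0.5 × 18 = 10.8 kt.
Corrected V ≈ 126.2 kt → 126 kt.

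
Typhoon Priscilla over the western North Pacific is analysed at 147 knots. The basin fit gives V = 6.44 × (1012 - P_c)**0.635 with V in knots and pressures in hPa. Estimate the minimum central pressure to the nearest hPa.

874 hPa

ΔP = (V / 6.44)^(1/0.635) = (147/6.44)^1.575.
147/6.44 = 22.826; 22.826^1.575 ≈ 137.80 hPa.
P_c = 1012 − 137.80 = 874.20 ≈ 874 hPa.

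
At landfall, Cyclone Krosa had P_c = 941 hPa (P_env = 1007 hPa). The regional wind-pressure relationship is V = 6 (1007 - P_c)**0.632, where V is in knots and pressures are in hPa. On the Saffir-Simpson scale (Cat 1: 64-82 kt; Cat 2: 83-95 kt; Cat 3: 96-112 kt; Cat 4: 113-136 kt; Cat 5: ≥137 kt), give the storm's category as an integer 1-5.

2

ΔP = 1007 − 941 = 66 hPa.
V ≈ 6 × 66^0.632 = 6 × 14.12 ≈ 85 kt.
85 kt falls in the Category 2 band.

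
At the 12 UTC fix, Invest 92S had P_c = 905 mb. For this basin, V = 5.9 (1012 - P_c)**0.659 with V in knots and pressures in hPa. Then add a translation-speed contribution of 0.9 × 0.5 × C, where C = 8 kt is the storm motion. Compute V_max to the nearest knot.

132 kt

ΔP = 1012 − 905 = 107 mb.
107^0.659 ≈ 21.745.
V ≈ 5.9 × 21.745 ≈ 128.3 kt.
Translation term: 0.9 × 0.5 × 8 = 3.6 kt.
Corrected V ≈ 131.9 kt → 132 kt.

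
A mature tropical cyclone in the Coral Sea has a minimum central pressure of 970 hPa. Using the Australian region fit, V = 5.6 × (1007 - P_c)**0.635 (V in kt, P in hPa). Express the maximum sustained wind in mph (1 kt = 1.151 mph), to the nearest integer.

ΔP = 1007 − 970 = 37 hPa.
V ≈ 5.6 × 37^0.635 = 5.6 × 9.904 ≈ 55.462 kt.
55.462 × 1.151 ≈ 63.84 mph → 64 mph.

64 mph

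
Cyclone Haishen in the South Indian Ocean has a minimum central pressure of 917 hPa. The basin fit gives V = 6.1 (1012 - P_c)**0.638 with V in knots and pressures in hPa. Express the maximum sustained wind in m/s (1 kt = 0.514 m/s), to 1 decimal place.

ΔP = 1012 − 917 = 95 hPa.
V ≈ 6.1 × 95^0.638 = 6.1 × 18.272 ≈ 111.460 kt.
111.460 × 0.514 ≈ 57.29 m/s → 57.3 m/s.

57.3 m/s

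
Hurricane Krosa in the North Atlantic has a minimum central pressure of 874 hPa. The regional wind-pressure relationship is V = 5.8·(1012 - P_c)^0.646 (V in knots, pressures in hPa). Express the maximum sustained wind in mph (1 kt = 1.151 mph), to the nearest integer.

161 mph

ΔP = 1012 − 874 = 138 hPa.
V ≈ 5.8 × 138^0.646 = 5.8 × 24.119 ≈ 139.891 kt.
139.891 × 1.151 ≈ 161.01 mph → 161 mph.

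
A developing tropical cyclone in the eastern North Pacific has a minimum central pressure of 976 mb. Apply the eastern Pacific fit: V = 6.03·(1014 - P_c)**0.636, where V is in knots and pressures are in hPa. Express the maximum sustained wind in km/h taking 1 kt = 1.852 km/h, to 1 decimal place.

112.9 km/h

ΔP = 1014 − 976 = 38 mb.
V ≈ 6.03 × 38^0.636 = 6.03 × 10.110 ≈ 60.962 kt.
60.962 × 1.852 ≈ 112.90 km/h → 112.9 km/h.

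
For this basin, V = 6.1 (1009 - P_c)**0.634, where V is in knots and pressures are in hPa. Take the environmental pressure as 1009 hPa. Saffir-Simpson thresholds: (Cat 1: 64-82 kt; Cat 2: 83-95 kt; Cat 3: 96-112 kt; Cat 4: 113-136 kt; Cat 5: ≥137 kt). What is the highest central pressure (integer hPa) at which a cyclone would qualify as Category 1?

Category 1 begins at V = 64 kt.
Required ΔP = (64/6.1)^(1/0.634) = 10.492^1.577 ≈ 40.75 hPa.
P_c ≤ 1009 − 40.75 = 968.25, so the highest integer P_c is 968 hPa.

968 hPa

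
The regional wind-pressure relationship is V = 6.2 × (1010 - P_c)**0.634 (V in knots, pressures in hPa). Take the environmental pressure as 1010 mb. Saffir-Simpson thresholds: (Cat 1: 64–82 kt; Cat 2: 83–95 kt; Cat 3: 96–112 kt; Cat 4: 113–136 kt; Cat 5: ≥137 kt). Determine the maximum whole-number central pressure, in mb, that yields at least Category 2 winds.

Category 2 begins at V = 83 kt.
Required ΔP = (83/6.2)^(1/0.634) = 13.387^1.577 ≈ 59.86 mb.
P_c ≤ 1010 − 59.86 = 950.14, so the highest integer P_c is 950 mb.

950 mb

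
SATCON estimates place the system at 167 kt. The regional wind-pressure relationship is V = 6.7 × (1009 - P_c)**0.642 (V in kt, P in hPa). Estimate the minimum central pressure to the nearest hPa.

859 hPa

ΔP = (V / 6.7)^(1/0.642) = (167/6.7)^1.558.
167/6.7 = 24.925; 24.925^1.558 ≈ 149.78 hPa.
P_c = 1009 − 149.78 = 859.22 ≈ 859 hPa.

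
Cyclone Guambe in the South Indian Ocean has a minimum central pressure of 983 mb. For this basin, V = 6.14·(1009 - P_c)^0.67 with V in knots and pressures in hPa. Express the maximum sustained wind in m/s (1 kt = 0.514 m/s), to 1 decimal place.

28.0 m/s

ΔP = 1009 − 983 = 26 mb.
V ≈ 6.14 × 26^0.67 = 6.14 × 8.872 ≈ 54.475 kt.
54.475 × 0.514 ≈ 28.00 m/s → 28.0 m/s.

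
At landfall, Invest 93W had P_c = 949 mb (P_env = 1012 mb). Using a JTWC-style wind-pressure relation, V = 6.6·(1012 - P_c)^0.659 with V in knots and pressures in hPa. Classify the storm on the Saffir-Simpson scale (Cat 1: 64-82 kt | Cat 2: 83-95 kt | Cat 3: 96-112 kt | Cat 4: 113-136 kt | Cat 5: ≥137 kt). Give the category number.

3

ΔP = 1012 − 949 = 63 mb.
V ≈ 6.6 × 63^0.659 = 6.6 × 15.34 ≈ 101 kt.
101 kt falls in the Category 3 band.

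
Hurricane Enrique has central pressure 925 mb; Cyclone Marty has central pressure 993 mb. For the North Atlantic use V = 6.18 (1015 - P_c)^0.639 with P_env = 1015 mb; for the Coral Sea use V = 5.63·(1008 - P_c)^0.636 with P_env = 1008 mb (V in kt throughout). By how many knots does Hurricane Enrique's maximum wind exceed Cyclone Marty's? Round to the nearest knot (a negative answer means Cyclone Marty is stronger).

78 kt

Hurricane Enrique: ΔP = 90; V ≈ 6.18 × 90^0.639 ≈ 109.58 kt.
Cyclone Marty: ΔP = 15; V ≈ 5.63 × 15^0.636 ≈ 31.51 kt.
Difference ≈ 109.58 − 31.51 = 78.07 → 78 kt.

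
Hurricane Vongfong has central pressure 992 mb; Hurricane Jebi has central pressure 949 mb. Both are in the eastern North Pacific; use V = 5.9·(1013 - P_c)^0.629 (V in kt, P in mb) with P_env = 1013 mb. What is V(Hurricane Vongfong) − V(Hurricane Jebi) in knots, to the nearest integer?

Hurricane Vongfong: ΔP = 21; V ≈ 5.9 × 21^0.629 ≈ 40.04 kt.
Hurricane Jebi: ΔP = 64; V ≈ 5.9 × 64^0.629 ≈ 80.71 kt.
Difference ≈ 40.04 − 80.71 = -40.67 → -41 kt.

-41 kt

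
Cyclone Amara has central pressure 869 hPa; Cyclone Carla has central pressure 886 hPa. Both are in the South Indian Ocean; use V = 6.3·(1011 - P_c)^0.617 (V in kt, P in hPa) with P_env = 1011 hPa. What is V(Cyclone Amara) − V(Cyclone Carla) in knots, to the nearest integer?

Cyclone Amara: ΔP = 142; V ≈ 6.3 × 142^0.617 ≈ 134.06 kt.
Cyclone Carla: ΔP = 125; V ≈ 6.3 × 125^0.617 ≈ 123.92 kt.
Difference ≈ 134.06 − 123.92 = 10.14 → 10 kt.

10 kt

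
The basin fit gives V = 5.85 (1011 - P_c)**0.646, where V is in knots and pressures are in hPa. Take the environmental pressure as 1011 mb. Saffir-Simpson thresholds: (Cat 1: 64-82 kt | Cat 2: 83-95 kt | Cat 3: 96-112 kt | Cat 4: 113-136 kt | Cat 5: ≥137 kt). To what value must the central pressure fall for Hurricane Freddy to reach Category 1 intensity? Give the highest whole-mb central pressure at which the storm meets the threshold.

970 mb

Category 1 begins at V = 64 kt.
Required ΔP = (64/5.85)^(1/0.646) = 10.940^1.548 ≈ 40.59 mb.
P_c ≤ 1011 − 40.59 = 970.41, so the highest integer P_c is 970 mb.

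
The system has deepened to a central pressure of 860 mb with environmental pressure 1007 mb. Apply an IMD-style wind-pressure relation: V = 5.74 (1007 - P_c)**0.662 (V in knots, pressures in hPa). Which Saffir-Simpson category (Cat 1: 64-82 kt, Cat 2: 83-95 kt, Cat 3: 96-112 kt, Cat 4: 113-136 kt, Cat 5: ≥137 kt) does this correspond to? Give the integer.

ΔP = 1007 − 860 = 147 mb.
V ≈ 5.74 × 147^0.662 = 5.74 × 27.21 ≈ 156 kt.
156 kt falls in the Category 5 band.

5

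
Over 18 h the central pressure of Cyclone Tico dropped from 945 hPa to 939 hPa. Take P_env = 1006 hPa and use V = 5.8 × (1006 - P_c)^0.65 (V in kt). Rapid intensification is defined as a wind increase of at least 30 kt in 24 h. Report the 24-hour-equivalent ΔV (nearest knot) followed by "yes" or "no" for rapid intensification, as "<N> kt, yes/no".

V₁: ΔP = 61, V ≈ 5.8 × 61^0.65 ≈ 83.93 kt.
V₂: ΔP = 67, V ≈ 5.8 × 67^0.65 ≈ 89.20 kt.
ΔV over 18 h = 5.27 kt → 24 h equivalent = 5.27 × 24/18 ≈ 7.03 kt.
7 kt < 30 kt ⇒ not rapid intensification.

7 kt, no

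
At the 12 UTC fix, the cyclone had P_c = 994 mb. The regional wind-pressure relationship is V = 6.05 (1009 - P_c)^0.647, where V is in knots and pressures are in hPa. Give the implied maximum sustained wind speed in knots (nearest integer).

35 kt

ΔP = 1009 − 994 = 15 mb.
15^0.647 ≈ 5.767.
V ≈ 6.05 × 5.767 ≈ 34.9 kt.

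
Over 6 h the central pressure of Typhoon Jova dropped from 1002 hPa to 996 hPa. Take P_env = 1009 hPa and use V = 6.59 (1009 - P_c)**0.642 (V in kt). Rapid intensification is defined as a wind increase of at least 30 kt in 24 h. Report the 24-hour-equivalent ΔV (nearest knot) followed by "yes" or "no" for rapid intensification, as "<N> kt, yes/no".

V₁: ΔP = 7, V ≈ 6.59 × 7^0.642 ≈ 22.98 kt.
V₂: ΔP = 13, V ≈ 6.59 × 13^0.642 ≈ 34.20 kt.
ΔV over 6 h = 11.22 kt → 24 h equivalent = 11.22 × 24/6 ≈ 44.88 kt.
45 kt ≥ 30 kt ⇒ rapid intensification.

45 kt, yes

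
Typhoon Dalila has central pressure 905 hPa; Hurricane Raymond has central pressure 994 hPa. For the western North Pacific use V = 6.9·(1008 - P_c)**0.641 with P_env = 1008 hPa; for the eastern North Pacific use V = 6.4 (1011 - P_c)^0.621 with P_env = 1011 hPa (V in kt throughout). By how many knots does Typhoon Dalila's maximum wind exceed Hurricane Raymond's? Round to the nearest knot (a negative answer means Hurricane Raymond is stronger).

Typhoon Dalila: ΔP = 103; V ≈ 6.9 × 103^0.641 ≈ 134.61 kt.
Hurricane Raymond: ΔP = 17; V ≈ 6.4 × 17^0.621 ≈ 37.18 kt.
Difference ≈ 134.61 − 37.18 = 97.43 → 97 kt.

97 kt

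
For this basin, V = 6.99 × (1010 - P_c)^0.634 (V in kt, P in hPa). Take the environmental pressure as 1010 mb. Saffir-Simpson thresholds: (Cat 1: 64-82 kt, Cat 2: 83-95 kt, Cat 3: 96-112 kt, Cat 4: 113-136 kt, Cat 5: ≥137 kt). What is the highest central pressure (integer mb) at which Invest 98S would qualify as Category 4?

Category 4 begins at V = 113 kt.
Required ΔP = (113/6.99)^(1/0.634) = 16.166^1.577 ≈ 80.60 mb.
P_c ≤ 1010 − 80.60 = 929.40, so the highest integer P_c is 929 mb.

929 mb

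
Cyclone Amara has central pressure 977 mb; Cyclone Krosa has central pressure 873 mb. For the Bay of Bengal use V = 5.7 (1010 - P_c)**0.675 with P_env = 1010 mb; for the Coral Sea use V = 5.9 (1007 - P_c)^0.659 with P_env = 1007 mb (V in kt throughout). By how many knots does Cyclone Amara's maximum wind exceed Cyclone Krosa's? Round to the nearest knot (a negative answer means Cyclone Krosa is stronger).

-88 kt

Cyclone Amara: ΔP = 33; V ≈ 5.7 × 33^0.675 ≈ 60.38 kt.
Cyclone Krosa: ΔP = 134; V ≈ 5.9 × 134^0.659 ≈ 148.80 kt.
Difference ≈ 60.38 − 148.80 = -88.42 → -88 kt.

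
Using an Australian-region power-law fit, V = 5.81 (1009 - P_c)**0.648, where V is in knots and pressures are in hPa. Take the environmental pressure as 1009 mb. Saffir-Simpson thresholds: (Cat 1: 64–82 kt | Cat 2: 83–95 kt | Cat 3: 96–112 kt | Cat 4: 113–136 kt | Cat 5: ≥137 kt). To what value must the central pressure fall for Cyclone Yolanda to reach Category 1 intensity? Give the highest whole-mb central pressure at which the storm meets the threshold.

968 mb

Category 1 begins at V = 64 kt.
Required ΔP = (64/5.81)^(1/0.648) = 11.015^1.543 ≈ 40.55 mb.
P_c ≤ 1009 − 40.55 = 968.45, so the highest integer P_c is 968 mb.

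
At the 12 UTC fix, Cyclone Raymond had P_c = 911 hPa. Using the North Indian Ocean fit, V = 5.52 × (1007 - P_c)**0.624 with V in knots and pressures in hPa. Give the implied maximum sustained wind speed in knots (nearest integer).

ΔP = 1007 − 911 = 96 hPa.
96^0.624 ≈ 17.256.
V ≈ 5.52 × 17.256 ≈ 95.3 kt.

95 kt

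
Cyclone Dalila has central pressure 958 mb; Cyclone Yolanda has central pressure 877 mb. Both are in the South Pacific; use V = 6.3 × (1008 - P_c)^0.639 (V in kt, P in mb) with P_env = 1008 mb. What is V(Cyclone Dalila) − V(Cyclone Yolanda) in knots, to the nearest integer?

-65 kt

Cyclone Dalila: ΔP = 50; V ≈ 6.3 × 50^0.639 ≈ 76.73 kt.
Cyclone Yolanda: ΔP = 131; V ≈ 6.3 × 131^0.639 ≈ 142.00 kt.
Difference ≈ 76.73 − 142.00 = -65.27 → -65 kt.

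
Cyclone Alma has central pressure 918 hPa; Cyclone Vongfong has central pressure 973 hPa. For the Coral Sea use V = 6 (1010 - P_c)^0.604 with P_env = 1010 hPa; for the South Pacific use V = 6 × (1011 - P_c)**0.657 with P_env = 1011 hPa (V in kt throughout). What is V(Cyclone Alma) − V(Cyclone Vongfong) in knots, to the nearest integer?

27 kt

Cyclone Alma: ΔP = 92; V ≈ 6 × 92^0.604 ≈ 92.10 kt.
Cyclone Vongfong: ΔP = 38; V ≈ 6 × 38^0.657 ≈ 65.47 kt.
Difference ≈ 92.10 − 65.47 = 26.63 → 27 kt.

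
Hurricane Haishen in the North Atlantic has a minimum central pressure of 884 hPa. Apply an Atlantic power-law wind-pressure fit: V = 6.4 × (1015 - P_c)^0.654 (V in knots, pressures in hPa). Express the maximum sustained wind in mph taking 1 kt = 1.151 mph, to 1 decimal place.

ΔP = 1015 − 884 = 131 hPa.
V ≈ 6.4 × 131^0.654 = 6.4 × 24.249 ≈ 155.194 kt.
155.194 × 1.151 ≈ 178.63 mph → 178.6 mph.

178.6 mph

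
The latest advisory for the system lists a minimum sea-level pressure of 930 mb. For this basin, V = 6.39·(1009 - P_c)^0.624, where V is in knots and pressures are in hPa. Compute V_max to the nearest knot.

98 kt

ΔP = 1009 − 930 = 79 mb.
79^0.624 ≈ 15.280.
V ≈ 6.39 × 15.280 ≈ 97.6 kt.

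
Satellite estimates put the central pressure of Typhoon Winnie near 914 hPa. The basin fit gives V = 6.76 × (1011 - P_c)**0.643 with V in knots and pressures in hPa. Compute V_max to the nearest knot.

ΔP = 1011 − 914 = 97 hPa.
97^0.643 ≈ 18.945.
V ≈ 6.76 × 18.945 ≈ 128.1 kt.

128 kt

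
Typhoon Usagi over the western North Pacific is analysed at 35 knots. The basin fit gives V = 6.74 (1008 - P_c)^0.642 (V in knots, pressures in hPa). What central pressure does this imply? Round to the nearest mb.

ΔP = (V / 6.74)^(1/0.642) = (35/6.74)^1.558.
35/6.74 = 5.193; 5.193^1.558 ≈ 13.01 mb.
P_c = 1008 − 13.01 = 994.99 ≈ 995 mb.

995 mb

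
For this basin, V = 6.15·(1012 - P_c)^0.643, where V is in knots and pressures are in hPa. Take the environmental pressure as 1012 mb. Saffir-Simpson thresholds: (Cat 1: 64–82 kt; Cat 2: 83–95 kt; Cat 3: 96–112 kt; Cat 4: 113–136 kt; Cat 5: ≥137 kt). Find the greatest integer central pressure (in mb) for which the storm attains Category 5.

887 mb

Category 5 begins at V = 137 kt.
Required ΔP = (137/6.15)^(1/0.643) = 22.276^1.555 ≈ 124.79 mb.
P_c ≤ 1012 − 124.79 = 887.21, so the highest integer P_c is 887 mb.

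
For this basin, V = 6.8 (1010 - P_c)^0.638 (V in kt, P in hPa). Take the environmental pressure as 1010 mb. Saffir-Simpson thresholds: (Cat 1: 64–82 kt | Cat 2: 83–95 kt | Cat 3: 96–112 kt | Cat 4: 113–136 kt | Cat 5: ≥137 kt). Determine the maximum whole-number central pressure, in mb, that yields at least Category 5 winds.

899 mb

Category 5 begins at V = 137 kt.
Required ΔP = (137/6.8)^(1/0.638) = 20.147^1.567 ≈ 110.72 mb.
P_c ≤ 1010 − 110.72 = 899.28, so the highest integer P_c is 899 mb.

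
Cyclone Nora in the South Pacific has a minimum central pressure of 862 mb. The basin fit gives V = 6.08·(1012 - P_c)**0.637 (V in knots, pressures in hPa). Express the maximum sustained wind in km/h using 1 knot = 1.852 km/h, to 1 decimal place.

ΔP = 1012 − 862 = 150 mb.
V ≈ 6.08 × 150^0.637 = 6.08 × 24.332 ≈ 147.936 kt.
147.936 × 1.852 ≈ 273.98 km/h → 274.0 km/h.

274.0 km/h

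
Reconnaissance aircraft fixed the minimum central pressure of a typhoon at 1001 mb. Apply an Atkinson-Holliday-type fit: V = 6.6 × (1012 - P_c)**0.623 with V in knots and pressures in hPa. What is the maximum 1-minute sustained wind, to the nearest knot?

29 kt

ΔP = 1012 − 1001 = 11 mb.
11^0.623 ≈ 4.454.
V ≈ 6.6 × 4.454 ≈ 29.4 kt.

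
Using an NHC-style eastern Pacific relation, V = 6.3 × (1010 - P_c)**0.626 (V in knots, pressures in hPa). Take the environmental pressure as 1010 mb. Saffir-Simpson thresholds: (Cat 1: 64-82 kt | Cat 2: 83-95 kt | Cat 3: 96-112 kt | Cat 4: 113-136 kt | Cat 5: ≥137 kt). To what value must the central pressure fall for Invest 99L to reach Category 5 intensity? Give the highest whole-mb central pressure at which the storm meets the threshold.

873 mb

Category 5 begins at V = 137 kt.
Required ΔP = (137/6.3)^(1/0.626) = 21.746^1.597 ≈ 136.90 mb.
P_c ≤ 1010 − 136.90 = 873.10, so the highest integer P_c is 873 mb.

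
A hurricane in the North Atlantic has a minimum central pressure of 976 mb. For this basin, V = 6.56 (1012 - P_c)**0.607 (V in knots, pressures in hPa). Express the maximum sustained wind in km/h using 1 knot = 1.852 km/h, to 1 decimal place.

ΔP = 1012 − 976 = 36 mb.
V ≈ 6.56 × 36^0.607 = 6.56 × 8.804 ≈ 57.754 kt.
57.754 × 1.852 ≈ 106.96 km/h → 107.0 km/h.

107.0 km/h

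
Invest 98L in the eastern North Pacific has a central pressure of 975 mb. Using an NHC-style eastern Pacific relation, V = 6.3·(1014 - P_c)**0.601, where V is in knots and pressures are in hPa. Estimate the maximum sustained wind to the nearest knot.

ΔP = 1014 − 975 = 39 mb.
39^0.601 ≈ 9.041.
V ≈ 6.3 × 9.041 ≈ 57.0 kt.

57 kt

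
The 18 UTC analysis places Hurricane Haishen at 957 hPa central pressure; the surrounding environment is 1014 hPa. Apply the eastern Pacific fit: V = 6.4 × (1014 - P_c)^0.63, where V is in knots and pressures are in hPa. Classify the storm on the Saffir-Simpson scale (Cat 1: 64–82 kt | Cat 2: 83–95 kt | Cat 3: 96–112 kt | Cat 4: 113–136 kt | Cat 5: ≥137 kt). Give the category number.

ΔP = 1014 − 957 = 57 hPa.
V ≈ 6.4 × 57^0.63 = 6.4 × 12.77 ≈ 82 kt.
82 kt falls in the Category 1 band.

1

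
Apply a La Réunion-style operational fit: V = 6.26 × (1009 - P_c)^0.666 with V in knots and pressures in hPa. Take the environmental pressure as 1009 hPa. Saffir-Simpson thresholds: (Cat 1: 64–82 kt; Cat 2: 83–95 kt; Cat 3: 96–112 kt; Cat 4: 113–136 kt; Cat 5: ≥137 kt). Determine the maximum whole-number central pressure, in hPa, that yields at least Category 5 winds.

Category 5 begins at V = 137 kt.
Required ΔP = (137/6.26)^(1/0.666) = 21.885^1.502 ≈ 102.86 hPa.
P_c ≤ 1009 − 102.86 = 906.14, so the highest integer P_c is 906 hPa.

906 hPa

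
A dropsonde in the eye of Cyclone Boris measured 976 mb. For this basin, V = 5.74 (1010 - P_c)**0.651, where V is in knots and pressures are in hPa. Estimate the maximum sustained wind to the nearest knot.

57 kt

ΔP = 1010 − 976 = 34 mb.
34^0.651 ≈ 9.931.
V ≈ 5.74 × 9.931 ≈ 57.0 kt.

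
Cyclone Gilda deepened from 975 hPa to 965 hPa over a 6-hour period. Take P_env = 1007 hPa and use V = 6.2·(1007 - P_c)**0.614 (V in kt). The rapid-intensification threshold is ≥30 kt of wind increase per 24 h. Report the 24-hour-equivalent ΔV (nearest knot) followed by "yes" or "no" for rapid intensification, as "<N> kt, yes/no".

38 kt, yes

V₁: ΔP = 32, V ≈ 6.2 × 32^0.614 ≈ 52.07 kt.
V₂: ΔP = 42, V ≈ 6.2 × 42^0.614 ≈ 61.53 kt.
ΔV over 6 h = 9.46 kt → 24 h equivalent = 9.46 × 24/6 ≈ 37.84 kt.
38 kt ≥ 30 kt ⇒ rapid intensification.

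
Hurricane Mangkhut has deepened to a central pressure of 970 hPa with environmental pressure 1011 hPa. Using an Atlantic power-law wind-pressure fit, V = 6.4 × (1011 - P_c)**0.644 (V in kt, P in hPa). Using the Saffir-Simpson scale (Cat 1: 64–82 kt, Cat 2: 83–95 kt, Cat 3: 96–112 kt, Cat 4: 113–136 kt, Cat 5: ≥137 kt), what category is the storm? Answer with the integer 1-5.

1

ΔP = 1011 − 970 = 41 hPa.
V ≈ 6.4 × 41^0.644 = 6.4 × 10.93 ≈ 70 kt.
70 kt falls in the Category 1 band.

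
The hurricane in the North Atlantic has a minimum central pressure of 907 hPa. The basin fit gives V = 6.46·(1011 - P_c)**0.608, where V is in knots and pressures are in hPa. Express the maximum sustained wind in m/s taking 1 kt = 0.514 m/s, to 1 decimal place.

ΔP = 1011 − 907 = 104 hPa.
V ≈ 6.46 × 104^0.608 = 6.46 × 16.841 ≈ 108.790 kt.
108.790 × 0.514 ≈ 55.92 m/s → 55.9 m/s.

55.9 m/s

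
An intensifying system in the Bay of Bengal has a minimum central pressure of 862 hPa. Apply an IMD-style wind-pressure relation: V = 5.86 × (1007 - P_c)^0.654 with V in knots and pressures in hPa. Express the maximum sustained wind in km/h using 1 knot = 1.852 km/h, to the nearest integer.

ΔP = 1007 − 862 = 145 hPa.
V ≈ 5.86 × 145^0.654 = 5.86 × 25.914 ≈ 151.856 kt.
151.856 × 1.852 ≈ 281.24 km/h → 281 km/h.

281 km/h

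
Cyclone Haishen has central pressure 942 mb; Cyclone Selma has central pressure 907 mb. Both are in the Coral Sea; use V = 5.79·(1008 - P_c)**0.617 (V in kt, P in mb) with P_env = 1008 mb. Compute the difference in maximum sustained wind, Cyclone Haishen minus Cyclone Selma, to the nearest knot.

Cyclone Haishen: ΔP = 66; V ≈ 5.79 × 66^0.617 ≈ 76.80 kt.
Cyclone Selma: ΔP = 101; V ≈ 5.79 × 101^0.617 ≈ 99.85 kt.
Difference ≈ 76.80 − 99.85 = -23.05 → -23 kt.

-23 kt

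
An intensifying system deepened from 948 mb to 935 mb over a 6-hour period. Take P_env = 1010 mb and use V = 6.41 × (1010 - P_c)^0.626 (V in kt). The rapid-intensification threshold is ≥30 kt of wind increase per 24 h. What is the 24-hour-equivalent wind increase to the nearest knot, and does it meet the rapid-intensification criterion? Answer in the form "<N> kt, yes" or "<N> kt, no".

43 kt, yes

V₁: ΔP = 62, V ≈ 6.41 × 62^0.626 ≈ 84.90 kt.
V₂: ΔP = 75, V ≈ 6.41 × 75^0.626 ≈ 95.64 kt.
ΔV over 6 h = 10.74 kt → 24 h equivalent = 10.74 × 24/6 ≈ 42.96 kt.
43 kt ≥ 30 kt ⇒ rapid intensification.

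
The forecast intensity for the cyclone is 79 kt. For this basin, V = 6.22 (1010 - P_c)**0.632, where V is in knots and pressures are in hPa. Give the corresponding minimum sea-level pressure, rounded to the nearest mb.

ΔP = (V / 6.22)^(1/0.632) = (79/6.22)^1.582.
79/6.22 = 12.701; 12.701^1.582 ≈ 55.79 mb.
P_c = 1010 − 55.79 = 954.21 ≈ 954 mb.

954 mb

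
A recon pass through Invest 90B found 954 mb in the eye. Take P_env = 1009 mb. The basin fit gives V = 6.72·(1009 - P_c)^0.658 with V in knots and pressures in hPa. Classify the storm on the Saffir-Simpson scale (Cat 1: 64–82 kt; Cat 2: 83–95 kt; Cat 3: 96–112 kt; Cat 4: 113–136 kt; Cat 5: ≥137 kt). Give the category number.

2

ΔP = 1009 − 954 = 55 mb.
V ≈ 6.72 × 55^0.658 = 6.72 × 13.97 ≈ 94 kt.
94 kt falls in the Category 2 band.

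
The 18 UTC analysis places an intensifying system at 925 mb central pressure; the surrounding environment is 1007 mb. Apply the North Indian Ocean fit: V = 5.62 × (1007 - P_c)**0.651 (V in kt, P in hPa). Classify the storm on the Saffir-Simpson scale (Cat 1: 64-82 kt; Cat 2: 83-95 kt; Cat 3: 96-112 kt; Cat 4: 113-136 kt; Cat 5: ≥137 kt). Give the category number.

ΔP = 1007 − 925 = 82 mb.
V ≈ 5.62 × 82^0.651 = 5.62 × 17.62 ≈ 99 kt.
99 kt falls in the Category 3 band.

3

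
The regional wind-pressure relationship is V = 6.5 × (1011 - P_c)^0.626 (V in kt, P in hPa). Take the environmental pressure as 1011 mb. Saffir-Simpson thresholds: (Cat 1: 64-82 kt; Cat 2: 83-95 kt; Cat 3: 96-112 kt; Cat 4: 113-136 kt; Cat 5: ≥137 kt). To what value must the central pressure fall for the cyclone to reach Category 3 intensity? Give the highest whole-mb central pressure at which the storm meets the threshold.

937 mb

Category 3 begins at V = 96 kt.
Required ΔP = (96/6.5)^(1/0.626) = 14.769^1.597 ≈ 73.79 mb.
P_c ≤ 1011 − 73.79 = 937.21, so the highest integer P_c is 937 mb.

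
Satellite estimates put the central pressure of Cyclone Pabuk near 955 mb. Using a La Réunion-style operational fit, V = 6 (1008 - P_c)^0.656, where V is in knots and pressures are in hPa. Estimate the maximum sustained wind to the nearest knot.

81 kt

ΔP = 1008 − 955 = 53 mb.
53^0.656 ≈ 13.525.
V ≈ 6 × 13.525 ≈ 81.1 kt.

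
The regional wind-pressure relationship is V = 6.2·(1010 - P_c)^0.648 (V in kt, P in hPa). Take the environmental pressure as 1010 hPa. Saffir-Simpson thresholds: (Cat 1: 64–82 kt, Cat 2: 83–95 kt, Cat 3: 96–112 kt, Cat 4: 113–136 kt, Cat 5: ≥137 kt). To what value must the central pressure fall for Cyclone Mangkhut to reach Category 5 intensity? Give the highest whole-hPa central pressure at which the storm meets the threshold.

891 hPa

Category 5 begins at V = 137 kt.
Required ΔP = (137/6.2)^(1/0.648) = 22.097^1.543 ≈ 118.74 hPa.
P_c ≤ 1010 − 118.74 = 891.26, so the highest integer P_c is 891 hPa.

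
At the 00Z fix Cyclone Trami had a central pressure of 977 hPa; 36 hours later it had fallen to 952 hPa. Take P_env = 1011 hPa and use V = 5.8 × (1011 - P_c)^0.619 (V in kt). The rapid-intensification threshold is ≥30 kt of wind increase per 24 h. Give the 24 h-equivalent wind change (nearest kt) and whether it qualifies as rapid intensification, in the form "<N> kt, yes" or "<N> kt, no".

14 kt, no

V₁: ΔP = 34, V ≈ 5.8 × 34^0.619 ≈ 51.45 kt.
V₂: ΔP = 59, V ≈ 5.8 × 59^0.619 ≈ 72.37 kt.
ΔV over 36 h = 20.92 kt → 24 h equivalent = 20.92 × 24/36 ≈ 13.95 kt.
14 kt < 30 kt ⇒ not rapid intensification.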